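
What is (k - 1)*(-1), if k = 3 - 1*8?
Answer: 6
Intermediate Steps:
k = -5 (k = 3 - 8 = -5)
(k - 1)*(-1) = (-5 - 1)*(-1) = -6*(-1) = 6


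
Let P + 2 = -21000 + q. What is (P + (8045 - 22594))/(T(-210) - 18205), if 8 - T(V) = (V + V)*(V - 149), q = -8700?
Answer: 44251/168977 ≈ 0.26188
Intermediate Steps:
P = -29702 (P = -2 + (-21000 - 8700) = -2 - 29700 = -29702)
T(V) = 8 - 2*V*(-149 + V) (T(V) = 8 - (V + V)*(V - 149) = 8 - 2*V*(-149 + V))
(P + (8045 - 22594))/(T(-210) - 18205) = (-29702 + (8045 - 22594))/((8 - 2*(-210)² + 298*(-210)) - 18205) = (-29702 - 14549)/((8 - 2*44100 - 62580) - 18205) = -44251/((8 - 88200 - 62580) - 18205) = -44251/(-150772 - 18205) = -44251/(-168977) = -44251*(-1/168977) = 44251/168977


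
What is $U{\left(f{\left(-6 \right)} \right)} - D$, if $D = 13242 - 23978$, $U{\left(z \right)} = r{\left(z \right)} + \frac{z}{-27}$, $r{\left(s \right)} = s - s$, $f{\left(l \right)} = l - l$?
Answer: $10736$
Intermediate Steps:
$f{\left(l \right)} = 0$
$r{\left(s \right)} = 0$
$U{\left(z \right)} = - \frac{z}{27}$ ($U{\left(z \right)} = 0 + \frac{z}{-27} = 0 + z \left(- \frac{1}{27}\right) = 0 - \frac{z}{27} = - \frac{z}{27}$)
$D = -10736$ ($D = 13242 - 23978 = -10736$)
$U{\left(f{\left(-6 \right)} \right)} - D = \left(- \frac{1}{27}\right) 0 - -10736 = 0 + 10736 = 10736$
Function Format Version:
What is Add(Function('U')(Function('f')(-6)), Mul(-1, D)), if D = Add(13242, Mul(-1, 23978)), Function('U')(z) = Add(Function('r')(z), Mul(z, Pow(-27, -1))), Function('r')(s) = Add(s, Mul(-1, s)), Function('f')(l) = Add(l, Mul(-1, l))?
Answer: 10736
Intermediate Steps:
Function('f')(l) = 0
Function('r')(s) = 0
Function('U')(z) = Mul(Rational(-1, 27), z) (Function('U')(z) = Add(0, Mul(z, Pow(-27, -1))) = Add(0, Mul(z, Rational(-1, 27))) = Add(0, Mul(Rational(-1, 27), z)) = Mul(Rational(-1, 27), z))
D = -10736 (D = Add(13242, -23978) = -10736)
Add(Function('U')(Function('f')(-6)), Mul(-1, D)) = Add(Mul(Rational(-1, 27), 0), Mul(-1, -10736)) = Add(0, 10736) = 10736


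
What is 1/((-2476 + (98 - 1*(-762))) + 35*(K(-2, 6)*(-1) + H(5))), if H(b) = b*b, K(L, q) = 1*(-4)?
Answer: -1/601 ≈ -0.0016639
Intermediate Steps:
K(L, q) = -4
H(b) = b**2
1/((-2476 + (98 - 1*(-762))) + 35*(K(-2, 6)*(-1) + H(5))) = 1/((-2476 + (98 - 1*(-762))) + 35*(-4*(-1) + 5**2)) = 1/((-2476 + (98 + 762)) + 35*(4 + 25)) = 1/((-2476 + 860) + 35*29) = 1/(-1616 + 1015) = 1/(-601) = -1/601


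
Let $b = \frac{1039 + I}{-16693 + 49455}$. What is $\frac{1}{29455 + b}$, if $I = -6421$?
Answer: $\frac{16381}{482499664} \approx 3.395 \cdot 10^{-5}$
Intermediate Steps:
$b = - \frac{2691}{16381}$ ($b = \frac{1039 - 6421}{-16693 + 49455} = - \frac{5382}{32762} = \left(-5382\right) \frac{1}{32762} = - \frac{2691}{16381} \approx -0.16428$)
$\frac{1}{29455 + b} = \frac{1}{29455 - \frac{2691}{16381}} = \frac{1}{\frac{482499664}{16381}} = \frac{16381}{482499664}$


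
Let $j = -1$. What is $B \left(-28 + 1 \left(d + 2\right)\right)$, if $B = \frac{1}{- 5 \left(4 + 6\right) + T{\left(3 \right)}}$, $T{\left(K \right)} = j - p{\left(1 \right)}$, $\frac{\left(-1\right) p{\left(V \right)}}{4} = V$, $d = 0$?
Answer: $\frac{26}{47} \approx 0.55319$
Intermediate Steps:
$p{\left(V \right)} = - 4 V$
$T{\left(K \right)} = 3$ ($T{\left(K \right)} = -1 - \left(-4\right) 1 = -1 - -4 = -1 + 4 = 3$)
$B = - \frac{1}{47}$ ($B = \frac{1}{- 5 \left(4 + 6\right) + 3} = \frac{1}{\left(-5\right) 10 + 3} = \frac{1}{-50 + 3} = \frac{1}{-47} = - \frac{1}{47} \approx -0.021277$)
$B \left(-28 + 1 \left(d + 2\right)\right) = - \frac{-28 + 1 \left(0 + 2\right)}{47} = - \frac{-28 + 1 \cdot 2}{47} = - \frac{-28 + 2}{47} = \left(- \frac{1}{47}\right) \left(-26\right) = \frac{26}{47}$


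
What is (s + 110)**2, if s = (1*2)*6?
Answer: 14884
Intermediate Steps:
s = 12 (s = 2*6 = 12)
(s + 110)**2 = (12 + 110)**2 = 122**2 = 14884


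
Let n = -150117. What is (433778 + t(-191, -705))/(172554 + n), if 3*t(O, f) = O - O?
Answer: 433778/22437 ≈ 19.333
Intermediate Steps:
t(O, f) = 0 (t(O, f) = (O - O)/3 = (⅓)*0 = 0)
(433778 + t(-191, -705))/(172554 + n) = (433778 + 0)/(172554 - 150117) = 433778/22437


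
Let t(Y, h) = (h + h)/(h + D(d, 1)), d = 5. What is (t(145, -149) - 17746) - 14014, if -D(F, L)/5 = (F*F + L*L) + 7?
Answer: -4986171/157 ≈ -31759.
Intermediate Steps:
D(F, L) = -35 - 5*F² - 5*L² (D(F, L) = -5*((F*F + L*L) + 7) = -5*((F² + L²) + 7) = -5*(7 + F² + L²) = -35 - 5*F² - 5*L²)
t(Y, h) = 2*h/(-165 + h) (t(Y, h) = (h + h)/(h + (-35 - 5*5² - 5*1²)) = (2*h)/(h + (-35 - 5*25 - 5*1)) = (2*h)/(h + (-35 - 125 - 5)) = (2*h)/(h - 165) = (2*h)/(-165 + h) = 2*h/(-165 + h))
(t(145, -149) - 17746) - 14014 = (2*(-149)/(-165 - 149) - 17746) - 14014 = (2*(-149)/(-314) - 17746) - 14014 = (2*(-149)*(-1/314) - 17746) - 14014 = (149/157 - 17746) - 14014 = -2785973/157 - 14014 = -4986171/157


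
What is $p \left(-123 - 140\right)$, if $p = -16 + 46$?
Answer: $-7890$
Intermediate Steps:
$p = 30$
$p \left(-123 - 140\right) = 30 \left(-123 - 140\right) = 30 \left(-263\right) = -7890$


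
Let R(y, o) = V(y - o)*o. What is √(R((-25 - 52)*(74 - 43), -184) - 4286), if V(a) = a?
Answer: √401066 ≈ 633.30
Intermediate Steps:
R(y, o) = o*(y - o) (R(y, o) = (y - o)*o = o*(y - o))
√(R((-25 - 52)*(74 - 43), -184) - 4286) = √(-184*((-25 - 52)*(74 - 43) - 1*(-184)) - 4286) = √(-184*(-77*31 + 184) - 4286) = √(-184*(-2387 + 184) - 4286) = √(-184*(-2203) - 4286) = √(405352 - 4286) = √401066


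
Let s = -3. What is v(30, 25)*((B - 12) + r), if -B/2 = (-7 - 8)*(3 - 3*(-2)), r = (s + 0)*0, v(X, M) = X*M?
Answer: 193500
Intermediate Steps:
v(X, M) = M*X
r = 0 (r = (-3 + 0)*0 = -3*0 = 0)
B = 270 (B = -2*(-7 - 8)*(3 - 3*(-2)) = -(-30)*(3 + 6) = -(-30)*9 = -2*(-135) = 270)
v(30, 25)*((B - 12) + r) = (25*30)*((270 - 12) + 0) = 750*(258 + 0) = 750*258 = 193500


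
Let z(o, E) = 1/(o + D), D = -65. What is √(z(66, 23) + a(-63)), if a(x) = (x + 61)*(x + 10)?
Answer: √107 ≈ 10.344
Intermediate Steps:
z(o, E) = 1/(-65 + o) (z(o, E) = 1/(o - 65) = 1/(-65 + o))
a(x) = (10 + x)*(61 + x) (a(x) = (61 + x)*(10 + x) = (10 + x)*(61 + x))
√(z(66, 23) + a(-63)) = √(1/(-65 + 66) + (610 + (-63)² + 71*(-63))) = √(1/1 + (610 + 3969 - 4473)) = √(1 + 106) = √107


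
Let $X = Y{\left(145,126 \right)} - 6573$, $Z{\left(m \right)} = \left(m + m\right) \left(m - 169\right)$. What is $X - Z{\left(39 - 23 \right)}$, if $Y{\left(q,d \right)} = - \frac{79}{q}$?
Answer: $- \frac{243244}{145} \approx -1677.5$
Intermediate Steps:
$Z{\left(m \right)} = 2 m \left(-169 + m\right)$
$X = - \frac{953164}{145}$ ($X = - \frac{79}{145} - 6573 = - \frac{953164}{145} \approx -6573.5$)
$X - Z{\left(39 - 23 \right)} = - \frac{953164}{145} - 2 \left(39 - 23\right) \left(-169 + \left(39 - 23\right)\right) = - \frac{953164}{145} - 2 \cdot 16 \left(-169 + 16\right) = - \frac{953164}{145} - 2 \cdot 16 \left(-153\right) = - \frac{953164}{145} - -4896 = - \frac{953164}{145} + 4896 = - \frac{243244}{145}$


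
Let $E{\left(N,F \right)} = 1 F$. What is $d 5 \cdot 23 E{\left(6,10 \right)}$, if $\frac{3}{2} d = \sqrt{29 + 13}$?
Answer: $\frac{2300 \sqrt{42}}{3} \approx 4968.6$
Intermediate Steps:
$E{\left(N,F \right)} = F$
$d = \frac{2 \sqrt{42}}{3}$ ($d = \frac{2 \sqrt{29 + 13}}{3} = \frac{2 \sqrt{42}}{3} \approx 4.3205$)
$d 5 \cdot 23 E{\left(6,10 \right)} = \frac{2 \sqrt{42}}{3} \cdot 5 \cdot 23 \cdot 10 = \frac{2 \sqrt{42}}{3} \cdot 115 \cdot 10 = \frac{230 \sqrt{42}}{3} \cdot 10 = \frac{2300 \sqrt{42}}{3}$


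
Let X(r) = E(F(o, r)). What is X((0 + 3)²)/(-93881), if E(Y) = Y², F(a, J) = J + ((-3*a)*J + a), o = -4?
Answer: -12769/93881 ≈ -0.13601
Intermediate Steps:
F(a, J) = J + a - 3*J*a (F(a, J) = J + (-3*J*a + a) = J + (a - 3*J*a) = J + a - 3*J*a)
X(r) = (-4 + 13*r)² (X(r) = (r - 4 - 3*r*(-4))² = (r - 4 + 12*r)² = (-4 + 13*r)²)
X((0 + 3)²)/(-93881) = (4 - 13*(0 + 3)²)²/(-93881) = (4 - 13*3²)²*(-1/93881) = (4 - 13*9)²*(-1/93881) = (4 - 117)²*(-1/93881) = (-113)²*(-1/93881) = 12769*(-1/93881) = -12769/93881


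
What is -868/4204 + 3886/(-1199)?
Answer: -4344369/1260149 ≈ -3.4475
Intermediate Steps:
-868/4204 + 3886/(-1199) = -868*1/4204 + 3886*(-1/1199) = -217/1051 - 3886/1199 = -4344369/1260149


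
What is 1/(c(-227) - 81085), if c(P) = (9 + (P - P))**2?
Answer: -1/81004 ≈ -1.2345e-5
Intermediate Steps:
c(P) = 81 (c(P) = (9 + 0)**2 = 9**2 = 81)
1/(c(-227) - 81085) = 1/(81 - 81085) = 1/(-81004) = -1/81004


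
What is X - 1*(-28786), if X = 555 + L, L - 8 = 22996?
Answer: 52345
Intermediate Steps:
L = 23004 (L = 8 + 22996 = 23004)
X = 23559 (X = 555 + 23004 = 23559)
X - 1*(-28786) = 23559 - 1*(-28786) = 23559 + 28786 = 52345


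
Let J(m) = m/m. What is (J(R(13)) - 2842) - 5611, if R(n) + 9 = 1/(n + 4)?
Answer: -8452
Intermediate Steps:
R(n) = -9 + 1/(4 + n) (R(n) = -9 + 1/(n + 4) = -9 + 1/(4 + n))
J(m) = 1
(J(R(13)) - 2842) - 5611 = (1 - 2842) - 5611 = -2841 - 5611 = -8452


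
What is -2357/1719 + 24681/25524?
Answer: -1970381/4875084 ≈ -0.40417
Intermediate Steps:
-2357/1719 + 24681/25524 = -2357*1/1719 + 24681*(1/25524) = -2357/1719 + 8227/8508 = -1970381/4875084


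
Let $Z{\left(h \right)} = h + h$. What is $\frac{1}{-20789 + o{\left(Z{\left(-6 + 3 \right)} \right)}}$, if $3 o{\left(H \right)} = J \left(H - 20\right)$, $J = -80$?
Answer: $- \frac{3}{60287} \approx -4.9762 \cdot 10^{-5}$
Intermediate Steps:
$Z{\left(h \right)} = 2 h$
$o{\left(H \right)} = \frac{1600}{3} - \frac{80 H}{3}$ ($o{\left(H \right)} = \frac{\left(-80\right) \left(H - 20\right)}{3} = \frac{\left(-80\right) \left(-20 + H\right)}{3} = \frac{1600 - 80 H}{3} = \frac{1600}{3} - \frac{80 H}{3}$)
$\frac{1}{-20789 + o{\left(Z{\left(-6 + 3 \right)} \right)}} = \frac{1}{-20789 + \left(\frac{1600}{3} - \frac{80 \cdot 2 \left(-6 + 3\right)}{3}\right)} = \frac{1}{-20789 + \left(\frac{1600}{3} - \frac{80 \cdot 2 \left(-3\right)}{3}\right)} = \frac{1}{-20789 + \left(\frac{1600}{3} - -160\right)} = \frac{1}{-20789 + \left(\frac{1600}{3} + 160\right)} = \frac{1}{-20789 + \frac{2080}{3}} = \frac{1}{- \frac{60287}{3}} = - \frac{3}{60287}$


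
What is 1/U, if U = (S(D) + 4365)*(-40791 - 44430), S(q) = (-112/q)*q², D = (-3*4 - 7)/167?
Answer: -167/62303624343 ≈ -2.6804e-9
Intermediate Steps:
D = -19/167 (D = (-12 - 7)*(1/167) = -19*1/167 = -19/167 ≈ -0.11377)
S(q) = -112*q
U = -62303624343/167 (U = (-112*(-19/167) + 4365)*(-40791 - 44430) = (2128/167 + 4365)*(-85221) = (731083/167)*(-85221) = -62303624343/167 ≈ -3.7308e+8)
1/U = 1/(-62303624343/167) = -167/62303624343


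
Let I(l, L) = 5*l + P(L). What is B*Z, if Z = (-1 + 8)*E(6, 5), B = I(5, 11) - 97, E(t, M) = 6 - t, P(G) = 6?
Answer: 0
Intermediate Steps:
I(l, L) = 6 + 5*l (I(l, L) = 5*l + 6 = 6 + 5*l)
B = -66 (B = (6 + 5*5) - 97 = (6 + 25) - 97 = 31 - 97 = -66)
Z = 0 (Z = (-1 + 8)*(6 - 1*6) = 7*(6 - 6) = 7*0 = 0)
B*Z = -66*0 = 0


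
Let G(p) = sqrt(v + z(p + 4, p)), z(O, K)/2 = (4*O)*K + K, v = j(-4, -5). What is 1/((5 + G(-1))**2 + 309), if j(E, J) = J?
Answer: 303/94909 - 10*I*sqrt(31)/94909 ≈ 0.0031925 - 0.00058664*I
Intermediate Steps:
v = -5
z(O, K) = 2*K + 8*K*O (z(O, K) = 2*((4*O)*K + K) = 2*(4*K*O + K) = 2*(K + 4*K*O) = 2*K + 8*K*O)
G(p) = sqrt(-5 + 2*p*(17 + 4*p)) (G(p) = sqrt(-5 + 2*p*(1 + 4*(p + 4))) = sqrt(-5 + 2*p*(1 + 4*(4 + p))) = sqrt(-5 + 2*p*(1 + (16 + 4*p))) = sqrt(-5 + 2*p*(17 + 4*p)))
1/((5 + G(-1))**2 + 309) = 1/((5 + sqrt(-5 + 2*(-1)*(17 + 4*(-1))))**2 + 309) = 1/((5 + sqrt(-5 + 2*(-1)*(17 - 4)))**2 + 309) = 1/((5 + sqrt(-5 + 2*(-1)*13))**2 + 309) = 1/((5 + sqrt(-5 - 26))**2 + 309) = 1/((5 + sqrt(-31))**2 + 309) = 1/((5 + I*sqrt(31))**2 + 309) = 1/(309 + (5 + I*sqrt(31))**2)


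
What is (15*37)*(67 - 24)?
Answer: 23865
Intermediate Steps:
(15*37)*(67 - 24) = 555*43 = 23865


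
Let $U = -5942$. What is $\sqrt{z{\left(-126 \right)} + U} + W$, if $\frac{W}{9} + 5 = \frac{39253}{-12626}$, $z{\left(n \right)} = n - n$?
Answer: $- \frac{921447}{12626} + i \sqrt{5942} \approx -72.98 + 77.084 i$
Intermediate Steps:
$z{\left(n \right)} = 0$
$W = - \frac{921447}{12626}$ ($W = -45 + 9 \frac{39253}{-12626} = -45 + 9 \cdot 39253 \left(- \frac{1}{12626}\right) = -45 + 9 \left(- \frac{39253}{12626}\right) = -45 - \frac{353277}{12626} = - \frac{921447}{12626} \approx -72.98$)
$\sqrt{z{\left(-126 \right)} + U} + W = \sqrt{0 - 5942} - \frac{921447}{12626} = \sqrt{-5942} - \frac{921447}{12626} = i \sqrt{5942} - \frac{921447}{12626} = - \frac{921447}{12626} + i \sqrt{5942}$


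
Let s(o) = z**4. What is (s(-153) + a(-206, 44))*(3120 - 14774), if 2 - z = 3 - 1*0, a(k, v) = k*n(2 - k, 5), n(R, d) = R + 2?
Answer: 504140386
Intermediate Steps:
n(R, d) = 2 + R
a(k, v) = k*(4 - k) (a(k, v) = k*(2 + (2 - k)) = k*(4 - k))
z = -1 (z = 2 - (3 - 1*0) = 2 - (3 + 0) = 2 - 1*3 = 2 - 3 = -1)
s(o) = 1 (s(o) = (-1)**4 = 1)
(s(-153) + a(-206, 44))*(3120 - 14774) = (1 - 206*(4 - 1*(-206)))*(3120 - 14774) = (1 - 206*(4 + 206))*(-11654) = (1 - 206*210)*(-11654) = (1 - 43260)*(-11654) = -43259*(-11654) = 504140386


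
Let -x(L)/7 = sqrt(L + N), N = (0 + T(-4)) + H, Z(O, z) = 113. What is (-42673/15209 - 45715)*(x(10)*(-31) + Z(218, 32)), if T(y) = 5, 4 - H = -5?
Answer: -78571398204/15209 - 301769794872*sqrt(6)/15209 ≈ -5.3768e+7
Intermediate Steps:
H = 9 (H = 4 - 1*(-5) = 4 + 5 = 9)
N = 14 (N = (0 + 5) + 9 = 5 + 9 = 14)
x(L) = -7*sqrt(14 + L) (x(L) = -7*sqrt(L + 14) = -7*sqrt(14 + L))
(-42673/15209 - 45715)*(x(10)*(-31) + Z(218, 32)) = (-42673/15209 - 45715)*(-7*sqrt(14 + 10)*(-31) + 113) = (-42673*1/15209 - 45715)*(-14*sqrt(6)*(-31) + 113) = (-42673/15209 - 45715)*(-14*sqrt(6)*(-31) + 113) = -695322108*(-14*sqrt(6)*(-31) + 113)/15209 = -695322108*(434*sqrt(6) + 113)/15209 = -695322108*(113 + 434*sqrt(6))/15209 = -78571398204/15209 - 301769794872*sqrt(6)/15209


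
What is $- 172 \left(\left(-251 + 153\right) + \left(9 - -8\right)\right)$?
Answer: $13932$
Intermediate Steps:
$- 172 \left(\left(-251 + 153\right) + \left(9 - -8\right)\right) = - 172 \left(-98 + \left(9 + 8\right)\right) = - 172 \left(-98 + 17\right) = \left(-172\right) \left(-81\right) = 13932$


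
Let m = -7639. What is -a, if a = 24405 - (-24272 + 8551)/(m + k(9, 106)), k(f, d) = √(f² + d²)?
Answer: -1423740919901/58343004 + 15721*√11317/58343004 ≈ -24403.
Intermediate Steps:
k(f, d) = √(d² + f²)
a = 24405 + 15721/(-7639 + √11317) (a = 24405 - (-24272 + 8551)/(-7639 + √(106² + 9²)) = 24405 - (-15721)/(-7639 + √(11236 + 81)) = 24405 - (-15721)/(-7639 + √11317) = 24405 + 15721/(-7639 + √11317) ≈ 24403.)
-a = -(1423740919901/58343004 - 15721*√11317/58343004) = -1423740919901/58343004 + 15721*√11317/58343004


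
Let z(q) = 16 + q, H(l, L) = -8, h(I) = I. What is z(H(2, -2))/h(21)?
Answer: 8/21 ≈ 0.38095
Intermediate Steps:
z(H(2, -2))/h(21) = (16 - 8)/21 = 8*(1/21) = 8/21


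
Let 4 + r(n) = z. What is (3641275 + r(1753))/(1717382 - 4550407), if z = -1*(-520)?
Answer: -3641791/2833025 ≈ -1.2855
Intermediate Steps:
z = 520
r(n) = 516 (r(n) = -4 + 520 = 516)
(3641275 + r(1753))/(1717382 - 4550407) = (3641275 + 516)/(1717382 - 4550407) = 3641791/(-2833025) = 3641791*(-1/2833025) = -3641791/2833025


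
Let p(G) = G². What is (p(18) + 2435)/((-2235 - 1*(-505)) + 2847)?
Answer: 2759/1117 ≈ 2.4700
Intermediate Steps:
(p(18) + 2435)/((-2235 - 1*(-505)) + 2847) = (18² + 2435)/((-2235 - 1*(-505)) + 2847) = (324 + 2435)/((-2235 + 505) + 2847) = 2759/(-1730 + 2847) = 2759/1117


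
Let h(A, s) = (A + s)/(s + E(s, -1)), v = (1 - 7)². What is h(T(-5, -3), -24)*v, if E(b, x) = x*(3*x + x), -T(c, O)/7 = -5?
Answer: -99/5 ≈ -19.800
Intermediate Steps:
T(c, O) = 35 (T(c, O) = -7*(-5) = 35)
v = 36 (v = (-6)² = 36)
E(b, x) = 4*x² (E(b, x) = x*(4*x) = 4*x²)
h(A, s) = (A + s)/(4 + s) (h(A, s) = (A + s)/(s + 4*(-1)²) = (A + s)/(s + 4*1) = (A + s)/(s + 4) = (A + s)/(4 + s))
h(T(-5, -3), -24)*v = ((35 - 24)/(4 - 24))*36 = (11/(-20))*36 = -1/20*11*36 = -11/20*36 = -99/5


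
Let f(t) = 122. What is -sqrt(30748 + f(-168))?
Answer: -21*sqrt(70) ≈ -175.70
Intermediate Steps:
-sqrt(30748 + f(-168)) = -sqrt(30748 + 122) = -sqrt(30870) = -21*sqrt(70)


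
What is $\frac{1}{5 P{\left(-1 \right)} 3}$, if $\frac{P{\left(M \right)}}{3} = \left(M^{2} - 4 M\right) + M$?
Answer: $\frac{1}{180} \approx 0.0055556$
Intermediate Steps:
$P{\left(M \right)} = - 9 M + 3 M^{2}$ ($P{\left(M \right)} = 3 \left(\left(M^{2} - 4 M\right) + M\right) = 3 \left(M^{2} - 3 M\right) = - 9 M + 3 M^{2}$)
$\frac{1}{5 P{\left(-1 \right)} 3} = \frac{1}{5 \cdot 3 \left(-1\right) \left(-3 - 1\right) 3} = \frac{1}{5 \cdot 3 \left(-1\right) \left(-4\right) 3} = \frac{1}{5 \cdot 12 \cdot 3} = \frac{1}{60 \cdot 3} = \frac{1}{180}$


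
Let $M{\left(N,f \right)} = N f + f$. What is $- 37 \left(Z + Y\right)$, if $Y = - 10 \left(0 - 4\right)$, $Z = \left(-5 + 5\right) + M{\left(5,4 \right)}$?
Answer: $-2368$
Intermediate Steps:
$M{\left(N,f \right)} = f + N f$
$Z = 24$ ($Z = \left(-5 + 5\right) + 4 \left(1 + 5\right) = 0 + 4 \cdot 6 = 0 + 24 = 24$)
$Y = 40$ ($Y = \left(-10\right) \left(-4\right) = 40$)
$- 37 \left(Z + Y\right) = - 37 \left(24 + 40\right) = \left(-37\right) 64 = -2368$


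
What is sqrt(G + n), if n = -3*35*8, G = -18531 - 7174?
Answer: I*sqrt(26545) ≈ 162.93*I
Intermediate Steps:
G = -25705
n = -840 (n = -105*8 = -840)
sqrt(G + n) = sqrt(-25705 - 840) = sqrt(-26545) = I*sqrt(26545)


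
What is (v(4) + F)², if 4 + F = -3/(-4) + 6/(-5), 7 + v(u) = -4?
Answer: 95481/400 ≈ 238.70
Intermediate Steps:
v(u) = -11 (v(u) = -7 - 4 = -11)
F = -89/20 (F = -4 + (-3/(-4) + 6/(-5)) = -4 + (-3*(-¼) + 6*(-⅕)) = -4 + (¾ - 6/5) = -4 - 9/20 = -89/20 ≈ -4.4500)
(v(4) + F)² = (-11 - 89/20)² = (-309/20)² = 95481/400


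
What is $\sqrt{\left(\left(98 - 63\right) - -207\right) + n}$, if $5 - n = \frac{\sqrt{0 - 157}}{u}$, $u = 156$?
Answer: $\frac{\sqrt{1502748 - 39 i \sqrt{157}}}{78} \approx 15.716 - 0.0025553 i$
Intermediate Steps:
$n = 5 - \frac{i \sqrt{157}}{156}$ ($n = 5 - \frac{\sqrt{0 - 157}}{156} = 5 - \sqrt{-157} \cdot \frac{1}{156} = 5 - i \sqrt{157} \cdot \frac{1}{156} = 5 - \frac{i \sqrt{157}}{156} \approx 5.0 - 0.08032 i$)
$\sqrt{\left(\left(98 - 63\right) - -207\right) + n} = \sqrt{\left(\left(98 - 63\right) - -207\right) + \left(5 - \frac{i \sqrt{157}}{156}\right)} = \sqrt{\left(35 + 207\right) + \left(5 - \frac{i \sqrt{157}}{156}\right)} = \sqrt{242 + \left(5 - \frac{i \sqrt{157}}{156}\right)} = \sqrt{247 - \frac{i \sqrt{157}}{156}}$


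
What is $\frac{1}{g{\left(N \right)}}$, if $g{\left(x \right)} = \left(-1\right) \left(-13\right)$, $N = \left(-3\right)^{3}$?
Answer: $\frac{1}{13} \approx 0.076923$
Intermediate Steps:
$N = -27$
$g{\left(x \right)} = 13$
$\frac{1}{g{\left(N \right)}} = \frac{1}{13}$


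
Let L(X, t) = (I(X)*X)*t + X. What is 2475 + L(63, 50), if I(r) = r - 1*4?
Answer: 188388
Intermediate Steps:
I(r) = -4 + r (I(r) = r - 4 = -4 + r)
L(X, t) = X + X*t*(-4 + X) (L(X, t) = ((-4 + X)*X)*t + X = (X*(-4 + X))*t + X = X*t*(-4 + X) + X = X + X*t*(-4 + X))
2475 + L(63, 50) = 2475 + 63*(1 + 50*(-4 + 63)) = 2475 + 63*(1 + 50*59) = 2475 + 63*(1 + 2950) = 2475 + 63*2951 = 2475 + 185913 = 188388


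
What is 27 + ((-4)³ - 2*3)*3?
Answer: -183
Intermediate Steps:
27 + ((-4)³ - 2*3)*3 = 27 + (-64 - 6)*3 = 27 - 70*3 = 27 - 210 = -183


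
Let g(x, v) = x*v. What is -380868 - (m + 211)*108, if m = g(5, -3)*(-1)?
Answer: -405276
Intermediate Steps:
g(x, v) = v*x
m = 15 (m = -3*5*(-1) = -15*(-1) = 15)
-380868 - (m + 211)*108 = -380868 - (15 + 211)*108 = -380868 - 226*108 = -380868 - 1*24408 = -380868 - 24408 = -405276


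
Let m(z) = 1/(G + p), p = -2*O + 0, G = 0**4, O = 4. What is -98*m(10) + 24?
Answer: 145/4 ≈ 36.250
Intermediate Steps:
G = 0
p = -8 (p = -2*4 + 0 = -8 + 0 = -8)
m(z) = -1/8 (m(z) = 1/(0 - 8) = 1/(-8) = -1/8)
-98*m(10) + 24 = -98*(-1/8) + 24 = 49/4 + 24 = 145/4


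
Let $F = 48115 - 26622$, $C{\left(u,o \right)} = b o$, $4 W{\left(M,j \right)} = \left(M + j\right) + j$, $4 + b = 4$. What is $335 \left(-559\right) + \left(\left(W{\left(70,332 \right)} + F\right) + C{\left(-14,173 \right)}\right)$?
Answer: $- \frac{331177}{2} \approx -1.6559 \cdot 10^{5}$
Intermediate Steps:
$b = 0$ ($b = -4 + 4 = 0$)
$W{\left(M,j \right)} = \frac{j}{2} + \frac{M}{4}$ ($W{\left(M,j \right)} = \frac{\left(M + j\right) + j}{4} = \frac{M + 2 j}{4} = \frac{j}{2} + \frac{M}{4}$)
$C{\left(u,o \right)} = 0$ ($C{\left(u,o \right)} = 0 o = 0$)
$F = 21493$ ($F = 48115 - 26622 = 21493$)
$335 \left(-559\right) + \left(\left(W{\left(70,332 \right)} + F\right) + C{\left(-14,173 \right)}\right) = 335 \left(-559\right) + \left(\left(\left(\frac{1}{2} \cdot 332 + \frac{1}{4} \cdot 70\right) + 21493\right) + 0\right) = -187265 + \left(\left(\left(166 + \frac{35}{2}\right) + 21493\right) + 0\right) = -187265 + \left(\left(\frac{367}{2} + 21493\right) + 0\right) = -187265 + \left(\frac{43353}{2} + 0\right) = -187265 + \frac{43353}{2} = - \frac{331177}{2}$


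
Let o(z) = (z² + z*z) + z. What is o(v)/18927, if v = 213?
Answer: 30317/6309 ≈ 4.8054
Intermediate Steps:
o(z) = z + 2*z² (o(z) = (z² + z²) + z = 2*z² + z = z + 2*z²)
o(v)/18927 = (213*(1 + 2*213))/18927 = (213*(1 + 426))*(1/18927) = (213*427)*(1/18927) = 90951*(1/18927) = 30317/6309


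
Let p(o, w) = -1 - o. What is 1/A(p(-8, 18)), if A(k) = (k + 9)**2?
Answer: 1/256 ≈ 0.0039063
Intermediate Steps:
A(k) = (9 + k)**2
1/A(p(-8, 18)) = 1/((9 + (-1 - 1*(-8)))**2) = 1/((9 + (-1 + 8))**2) = 1/((9 + 7)**2) = 1/(16**2) = 1/256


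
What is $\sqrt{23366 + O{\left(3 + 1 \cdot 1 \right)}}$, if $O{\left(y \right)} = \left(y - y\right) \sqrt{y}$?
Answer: $\sqrt{23366} \approx 152.86$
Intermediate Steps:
$O{\left(y \right)} = 0$ ($O{\left(y \right)} = 0 \sqrt{y} = 0$)
$\sqrt{23366 + O{\left(3 + 1 \cdot 1 \right)}} = \sqrt{23366 + 0} = \sqrt{23366}$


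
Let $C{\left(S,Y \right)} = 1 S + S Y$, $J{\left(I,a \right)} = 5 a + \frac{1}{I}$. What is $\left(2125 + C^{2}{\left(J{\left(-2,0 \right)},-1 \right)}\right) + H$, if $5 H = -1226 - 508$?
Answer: $\frac{8891}{5} \approx 1778.2$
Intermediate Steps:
$J{\left(I,a \right)} = \frac{1}{I} + 5 a$
$C{\left(S,Y \right)} = S + S Y$
$H = - \frac{1734}{5}$ ($H = \frac{-1226 - 508}{5} = \frac{1}{5} \left(-1734\right) = - \frac{1734}{5} \approx -346.8$)
$\left(2125 + C^{2}{\left(J{\left(-2,0 \right)},-1 \right)}\right) + H = \left(2125 + \left(\left(\frac{1}{-2} + 5 \cdot 0\right) \left(1 - 1\right)\right)^{2}\right) - \frac{1734}{5} = \left(2125 + \left(\left(- \frac{1}{2} + 0\right) 0\right)^{2}\right) - \frac{1734}{5} = \left(2125 + \left(\left(- \frac{1}{2}\right) 0\right)^{2}\right) - \frac{1734}{5} = \left(2125 + 0^{2}\right) - \frac{1734}{5} = \left(2125 + 0\right) - \frac{1734}{5} = 2125 - \frac{1734}{5} = \frac{8891}{5}$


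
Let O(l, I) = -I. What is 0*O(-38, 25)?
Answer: 0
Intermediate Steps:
0*O(-38, 25) = 0*(-1*25) = 0*(-25) = 0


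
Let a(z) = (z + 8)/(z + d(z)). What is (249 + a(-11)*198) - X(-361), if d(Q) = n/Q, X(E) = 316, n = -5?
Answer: -619/58 ≈ -10.672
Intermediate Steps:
d(Q) = -5/Q
a(z) = (8 + z)/(z - 5/z) (a(z) = (z + 8)/(z - 5/z) = (8 + z)/(z - 5/z))
(249 + a(-11)*198) - X(-361) = (249 - 11*(8 - 11)/(-5 + (-11)²)*198) - 1*316 = (249 - 11*(-3)/(-5 + 121)*198) - 316 = (249 - 11*(-3)/116*198) - 316 = (249 - 11*1/116*(-3)*198) - 316 = (249 + (33/116)*198) - 316 = (249 + 3267/58) - 316 = 17709/58 - 316 = -619/58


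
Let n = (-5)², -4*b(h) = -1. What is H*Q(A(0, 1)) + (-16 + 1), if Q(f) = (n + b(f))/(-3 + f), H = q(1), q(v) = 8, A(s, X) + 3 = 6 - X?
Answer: -217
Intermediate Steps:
b(h) = ¼ (b(h) = -¼*(-1) = ¼)
A(s, X) = 3 - X (A(s, X) = -3 + (6 - X) = 3 - X)
n = 25
H = 8
Q(f) = 101/(4*(-3 + f)) (Q(f) = (25 + ¼)/(-3 + f) = 101/(4*(-3 + f)))
H*Q(A(0, 1)) + (-16 + 1) = 8*(101/(4*(-3 + (3 - 1*1)))) + (-16 + 1) = 8*(101/(4*(-3 + (3 - 1)))) - 15 = 8*(101/(4*(-3 + 2))) - 15 = 8*((101/4)/(-1)) - 15 = 8*((101/4)*(-1)) - 15 = 8*(-101/4) - 15 = -202 - 15 = -217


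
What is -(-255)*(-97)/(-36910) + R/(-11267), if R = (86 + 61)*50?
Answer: 1480149/83172994 ≈ 0.017796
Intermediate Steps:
R = 7350 (R = 147*50 = 7350)
-(-255)*(-97)/(-36910) + R/(-11267) = -(-255)*(-97)/(-36910) + 7350/(-11267) = -1*24735*(-1/36910) + 7350*(-1/11267) = -24735*(-1/36910) - 7350/11267 = 4947/7382 - 7350/11267 = 1480149/83172994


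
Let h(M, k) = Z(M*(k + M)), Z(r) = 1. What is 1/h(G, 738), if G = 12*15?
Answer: 1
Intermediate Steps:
G = 180
h(M, k) = 1
1/h(G, 738) = 1/1 = 1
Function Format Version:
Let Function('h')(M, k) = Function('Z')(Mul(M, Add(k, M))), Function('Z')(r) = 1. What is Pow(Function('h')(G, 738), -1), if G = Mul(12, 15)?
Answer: 1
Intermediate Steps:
G = 180
Function('h')(M, k) = 1
Pow(Function('h')(G, 738), -1) = Pow(1, -1) = 1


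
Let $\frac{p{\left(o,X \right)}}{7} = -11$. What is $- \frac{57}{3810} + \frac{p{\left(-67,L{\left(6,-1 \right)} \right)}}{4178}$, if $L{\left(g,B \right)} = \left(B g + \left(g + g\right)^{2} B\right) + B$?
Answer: $- \frac{44293}{1326515} \approx -0.033391$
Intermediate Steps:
$L{\left(g,B \right)} = B + B g + 4 B g^{2}$ ($L{\left(g,B \right)} = \left(B g + \left(2 g\right)^{2} B\right) + B = \left(B g + 4 g^{2} B\right) + B = \left(B g + 4 B g^{2}\right) + B = B + B g + 4 B g^{2}$)
$p{\left(o,X \right)} = -77$ ($p{\left(o,X \right)} = 7 \left(-11\right) = -77$)
$- \frac{57}{3810} + \frac{p{\left(-67,L{\left(6,-1 \right)} \right)}}{4178} = - \frac{57}{3810} - \frac{77}{4178} = \left(-57\right) \frac{1}{3810} - \frac{77}{4178} = - \frac{19}{1270} - \frac{77}{4178} = - \frac{44293}{1326515}$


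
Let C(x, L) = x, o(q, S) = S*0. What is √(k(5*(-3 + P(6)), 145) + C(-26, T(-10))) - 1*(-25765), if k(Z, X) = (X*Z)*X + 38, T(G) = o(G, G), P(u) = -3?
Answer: 25765 + 3*I*√70082 ≈ 25765.0 + 794.19*I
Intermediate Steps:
o(q, S) = 0
T(G) = 0
k(Z, X) = 38 + Z*X² (k(Z, X) = Z*X² + 38 = 38 + Z*X²)
√(k(5*(-3 + P(6)), 145) + C(-26, T(-10))) - 1*(-25765) = √((38 + (5*(-3 - 3))*145²) - 26) - 1*(-25765) = √((38 + (5*(-6))*21025) - 26) + 25765 = √((38 - 30*21025) - 26) + 25765 = √((38 - 630750) - 26) + 25765 = √(-630712 - 26) + 25765 = √(-630738) + 25765 = 3*I*√70082 + 25765 = 25765 + 3*I*√70082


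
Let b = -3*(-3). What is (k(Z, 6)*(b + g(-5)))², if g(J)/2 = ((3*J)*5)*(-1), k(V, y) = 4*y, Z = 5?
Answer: 14561856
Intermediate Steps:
b = 9
g(J) = -30*J (g(J) = 2*(((3*J)*5)*(-1)) = 2*((15*J)*(-1)) = 2*(-15*J) = -30*J)
(k(Z, 6)*(b + g(-5)))² = ((4*6)*(9 - 30*(-5)))² = (24*(9 + 150))² = (24*159)² = 3816² = 14561856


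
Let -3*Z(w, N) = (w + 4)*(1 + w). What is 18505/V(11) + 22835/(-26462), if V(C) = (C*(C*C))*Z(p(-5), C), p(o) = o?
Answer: -795305735/70441844 ≈ -11.290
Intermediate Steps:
Z(w, N) = -(1 + w)*(4 + w)/3 (Z(w, N) = -(w + 4)*(1 + w)/3 = -(4 + w)*(1 + w)/3 = -(1 + w)*(4 + w)/3)
V(C) = -4*C³/3 (V(C) = (C*(C*C))*(-4/3 - 5/3*(-5) - ⅓*(-5)²) = (C*C²)*(-4/3 + 25/3 - ⅓*25) = C³*(-4/3 + 25/3 - 25/3) = C³*(-4/3) = -4*C³/3)
18505/V(11) + 22835/(-26462) = 18505/((-4/3*11³)) + 22835/(-26462) = 18505/((-4/3*1331)) + 22835*(-1/26462) = 18505/(-5324/3) - 22835/26462 = 18505*(-3/5324) - 22835/26462 = -55515/5324 - 22835/26462 = -795305735/70441844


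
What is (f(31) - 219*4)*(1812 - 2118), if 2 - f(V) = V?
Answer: 276930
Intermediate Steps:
f(V) = 2 - V
(f(31) - 219*4)*(1812 - 2118) = ((2 - 1*31) - 219*4)*(1812 - 2118) = ((2 - 31) - 876)*(-306) = (-29 - 876)*(-306) = -905*(-306) = 276930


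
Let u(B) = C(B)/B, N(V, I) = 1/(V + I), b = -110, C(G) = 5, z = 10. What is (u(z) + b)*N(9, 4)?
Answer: -219/26 ≈ -8.4231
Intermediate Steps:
N(V, I) = 1/(I + V)
u(B) = 5/B
(u(z) + b)*N(9, 4) = (5/10 - 110)/(4 + 9) = (5*(1/10) - 110)/13 = (1/2 - 110)*(1/13) = -219/2*1/13 = -219/26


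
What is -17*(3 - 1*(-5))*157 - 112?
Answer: -21464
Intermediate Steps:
-17*(3 - 1*(-5))*157 - 112 = -17*(3 + 5)*157 - 112 = -17*8*157 - 112 = -136*157 - 112 = -21352 - 112 = -21464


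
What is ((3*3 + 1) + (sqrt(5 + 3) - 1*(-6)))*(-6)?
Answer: -96 - 12*sqrt(2) ≈ -112.97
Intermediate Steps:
((3*3 + 1) + (sqrt(5 + 3) - 1*(-6)))*(-6) = ((9 + 1) + (sqrt(8) + 6))*(-6) = (10 + (2*sqrt(2) + 6))*(-6) = (10 + (6 + 2*sqrt(2)))*(-6) = (16 + 2*sqrt(2))*(-6) = -96 - 12*sqrt(2)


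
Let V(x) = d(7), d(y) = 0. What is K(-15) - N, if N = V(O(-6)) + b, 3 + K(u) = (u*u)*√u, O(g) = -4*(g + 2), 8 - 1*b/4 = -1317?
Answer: -5303 + 225*I*√15 ≈ -5303.0 + 871.42*I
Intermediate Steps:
b = 5300 (b = 32 - 4*(-1317) = 32 + 5268 = 5300)
O(g) = -8 - 4*g (O(g) = -4*(2 + g) = -8 - 4*g)
V(x) = 0
K(u) = -3 + u^(5/2) (K(u) = -3 + (u*u)*√u = -3 + u²*√u = -3 + u^(5/2))
N = 5300 (N = 0 + 5300 = 5300)
K(-15) - N = (-3 + (-15)^(5/2)) - 1*5300 = (-3 + 225*I*√15) - 5300 = -5303 + 225*I*√15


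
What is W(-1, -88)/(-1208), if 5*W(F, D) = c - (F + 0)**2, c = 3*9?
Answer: -13/3020 ≈ -0.0043046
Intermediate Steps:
c = 27
W(F, D) = 27/5 - F**2/5 (W(F, D) = (27 - (F + 0)**2)/5 = (27 - F**2)/5 = 27/5 - F**2/5)
W(-1, -88)/(-1208) = (27/5 - 1/5*(-1)**2)/(-1208) = (27/5 - 1/5*1)*(-1/1208) = (27/5 - 1/5)*(-1/1208) = (26/5)*(-1/1208) = -13/3020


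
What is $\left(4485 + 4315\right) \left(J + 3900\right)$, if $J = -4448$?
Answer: $-4822400$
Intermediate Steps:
$\left(4485 + 4315\right) \left(J + 3900\right) = \left(4485 + 4315\right) \left(-4448 + 3900\right) = 8800 \left(-548\right) = -4822400$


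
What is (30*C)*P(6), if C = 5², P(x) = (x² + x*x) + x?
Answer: 58500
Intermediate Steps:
P(x) = x + 2*x² (P(x) = (x² + x²) + x = 2*x² + x = x + 2*x²)
C = 25
(30*C)*P(6) = (30*25)*(6*(1 + 2*6)) = 750*(6*(1 + 12)) = 750*(6*13) = 750*78 = 58500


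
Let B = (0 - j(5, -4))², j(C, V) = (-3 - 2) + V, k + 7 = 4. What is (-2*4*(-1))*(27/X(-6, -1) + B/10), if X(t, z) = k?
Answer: -36/5 ≈ -7.2000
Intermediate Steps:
k = -3 (k = -7 + 4 = -3)
X(t, z) = -3
j(C, V) = -5 + V
B = 81 (B = (0 - (-5 - 4))² = (0 - 1*(-9))² = (0 + 9)² = 9² = 81)
(-2*4*(-1))*(27/X(-6, -1) + B/10) = (-2*4*(-1))*(27/(-3) + 81/10) = (-8*(-1))*(27*(-⅓) + 81*(⅒)) = 8*(-9 + 81/10) = 8*(-9/10) = -36/5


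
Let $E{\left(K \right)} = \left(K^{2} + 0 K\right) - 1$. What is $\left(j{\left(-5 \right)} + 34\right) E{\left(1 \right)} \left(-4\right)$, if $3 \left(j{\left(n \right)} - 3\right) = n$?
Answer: $0$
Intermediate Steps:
$E{\left(K \right)} = -1 + K^{2}$ ($E{\left(K \right)} = \left(K^{2} + 0\right) - 1 = K^{2} - 1 = -1 + K^{2}$)
$j{\left(n \right)} = 3 + \frac{n}{3}$
$\left(j{\left(-5 \right)} + 34\right) E{\left(1 \right)} \left(-4\right) = \left(\left(3 + \frac{1}{3} \left(-5\right)\right) + 34\right) \left(-1 + 1^{2}\right) \left(-4\right) = \left(\left(3 - \frac{5}{3}\right) + 34\right) \left(-1 + 1\right) \left(-4\right) = \left(\frac{4}{3} + 34\right) 0 \left(-4\right) = \frac{106}{3} \cdot 0 = 0$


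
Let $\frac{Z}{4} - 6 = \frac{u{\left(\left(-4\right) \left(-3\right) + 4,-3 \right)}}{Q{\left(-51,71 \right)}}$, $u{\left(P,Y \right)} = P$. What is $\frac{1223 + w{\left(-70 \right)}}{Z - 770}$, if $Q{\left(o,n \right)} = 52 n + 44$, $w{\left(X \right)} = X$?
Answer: $- \frac{538451}{348374} \approx -1.5456$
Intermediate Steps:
$Q{\left(o,n \right)} = 44 + 52 n$
$Z = \frac{11216}{467}$ ($Z = 24 + 4 \frac{\left(-4\right) \left(-3\right) + 4}{44 + 52 \cdot 71} = 24 + 4 \frac{12 + 4}{44 + 3692} = 24 + 4 \cdot \frac{16}{3736} = 24 + 4 \cdot 16 \cdot \frac{1}{3736} = 24 + 4 \cdot \frac{2}{467} = 24 + \frac{8}{467} = \frac{11216}{467} \approx 24.017$)
$\frac{1223 + w{\left(-70 \right)}}{Z - 770} = \frac{1223 - 70}{\frac{11216}{467} - 770} = \frac{1153}{- \frac{348374}{467}} = 1153 \left(- \frac{467}{348374}\right) = - \frac{538451}{348374}$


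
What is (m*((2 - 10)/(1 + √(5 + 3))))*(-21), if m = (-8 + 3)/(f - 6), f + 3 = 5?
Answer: -30 + 60*√2 ≈ 54.853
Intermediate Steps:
f = 2 (f = -3 + 5 = 2)
m = 5/4 (m = (-8 + 3)/(2 - 6) = -5/(-4) = -5*(-¼) = 5/4 ≈ 1.2500)
(m*((2 - 10)/(1 + √(5 + 3))))*(-21) = (5*((2 - 10)/(1 + √(5 + 3)))/4)*(-21) = (5*(-8/(1 + √8))/4)*(-21) = (5*(-8/(1 + 2*√2))/4)*(-21) = -10/(1 + 2*√2)*(-21) = 210/(1 + 2*√2)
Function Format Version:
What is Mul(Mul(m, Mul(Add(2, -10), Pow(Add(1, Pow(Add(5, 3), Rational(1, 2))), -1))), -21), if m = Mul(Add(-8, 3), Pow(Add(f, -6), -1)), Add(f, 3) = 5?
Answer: Add(-30, Mul(60, Pow(2, Rational(1, 2)))) ≈ 54.853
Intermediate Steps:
f = 2 (f = Add(-3, 5) = 2)
m = Rational(5, 4) (m = Mul(Add(-8, 3), Pow(Add(2, -6), -1)) = Mul(-5, Pow(-4, -1)) = Mul(-5, Rational(-1, 4)) = Rational(5, 4) ≈ 1.2500)
Mul(Mul(m, Mul(Add(2, -10), Pow(Add(1, Pow(Add(5, 3), Rational(1, 2))), -1))), -21) = Mul(Mul(Rational(5, 4), Mul(Add(2, -10), Pow(Add(1, Pow(Add(5, 3), Rational(1, 2))), -1))), -21) = Mul(Mul(Rational(5, 4), Mul(-8, Pow(Add(1, Pow(8, Rational(1, 2))), -1))), -21) = Mul(Mul(Rational(5, 4), Mul(-8, Pow(Add(1, Mul(2, Pow(2, Rational(1, 2)))), -1))), -21) = Mul(Mul(-10, Pow(Add(1, Mul(2, Pow(2, Rational(1, 2)))), -1)), -21) = Mul(210, Pow(Add(1, Mul(2, Pow(2, Rational(1, 2)))), -1))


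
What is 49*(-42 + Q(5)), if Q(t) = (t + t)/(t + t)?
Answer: -2009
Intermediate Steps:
Q(t) = 1 (Q(t) = (2*t)/((2*t)) = (2*t)*(1/(2*t)) = 1)
49*(-42 + Q(5)) = 49*(-42 + 1) = 49*(-41) = -2009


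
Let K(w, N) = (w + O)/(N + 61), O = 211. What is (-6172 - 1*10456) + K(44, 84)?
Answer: -482161/29 ≈ -16626.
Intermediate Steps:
K(w, N) = (211 + w)/(61 + N) (K(w, N) = (w + 211)/(N + 61) = (211 + w)/(61 + N))
(-6172 - 1*10456) + K(44, 84) = (-6172 - 1*10456) + (211 + 44)/(61 + 84) = (-6172 - 10456) + 255/145 = -16628 + (1/145)*255 = -16628 + 51/29 = -482161/29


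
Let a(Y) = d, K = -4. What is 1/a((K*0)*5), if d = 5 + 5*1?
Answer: ⅒ ≈ 0.10000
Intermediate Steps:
d = 10 (d = 5 + 5 = 10)
a(Y) = 10
1/a((K*0)*5) = 1/10 = ⅒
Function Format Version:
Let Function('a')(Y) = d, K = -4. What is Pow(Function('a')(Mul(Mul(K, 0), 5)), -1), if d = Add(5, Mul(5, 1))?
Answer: Rational(1, 10) ≈ 0.10000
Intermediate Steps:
d = 10 (d = Add(5, 5) = 10)
Function('a')(Y) = 10
Pow(Function('a')(Mul(Mul(K, 0), 5)), -1) = Pow(10, -1) = Rational(1, 10)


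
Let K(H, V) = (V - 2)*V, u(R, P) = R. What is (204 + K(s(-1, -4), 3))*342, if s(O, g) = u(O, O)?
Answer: 70794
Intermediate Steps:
s(O, g) = O
K(H, V) = V*(-2 + V) (K(H, V) = (-2 + V)*V = V*(-2 + V))
(204 + K(s(-1, -4), 3))*342 = (204 + 3*(-2 + 3))*342 = (204 + 3*1)*342 = (204 + 3)*342 = 207*342 = 70794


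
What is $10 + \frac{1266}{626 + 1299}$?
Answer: $\frac{20516}{1925} \approx 10.658$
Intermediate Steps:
$10 + \frac{1266}{626 + 1299} = 10 + \frac{1266}{1925} = \frac{20516}{1925}$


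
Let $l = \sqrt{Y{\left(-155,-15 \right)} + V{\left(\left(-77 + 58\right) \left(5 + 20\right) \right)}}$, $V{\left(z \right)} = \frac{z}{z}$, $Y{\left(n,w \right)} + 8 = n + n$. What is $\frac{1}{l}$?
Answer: $- \frac{i \sqrt{317}}{317} \approx - 0.056166 i$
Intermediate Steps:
$Y{\left(n,w \right)} = -8 + 2 n$ ($Y{\left(n,w \right)} = -8 + \left(n + n\right) = -8 + 2 n$)
$V{\left(z \right)} = 1$
$l = i \sqrt{317}$ ($l = \sqrt{\left(-8 + 2 \left(-155\right)\right) + 1} = \sqrt{\left(-8 - 310\right) + 1} = \sqrt{-318 + 1} = \sqrt{-317} = i \sqrt{317} \approx 17.805 i$)
$\frac{1}{l} = \frac{1}{i \sqrt{317}} = - \frac{i \sqrt{317}}{317}$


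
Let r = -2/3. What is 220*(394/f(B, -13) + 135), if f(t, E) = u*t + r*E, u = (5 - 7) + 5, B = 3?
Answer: 1834140/53 ≈ 34606.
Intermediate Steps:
u = 3 (u = -2 + 5 = 3)
r = -⅔ (r = -2*⅓ = -⅔ ≈ -0.66667)
f(t, E) = 3*t - 2*E/3
220*(394/f(B, -13) + 135) = 220*(394/(3*3 - ⅔*(-13)) + 135) = 220*(394/(9 + 26/3) + 135) = 220*(394/(53/3) + 135) = 220*(394*(3/53) + 135) = 220*(1182/53 + 135) = 220*(8337/53) = 1834140/53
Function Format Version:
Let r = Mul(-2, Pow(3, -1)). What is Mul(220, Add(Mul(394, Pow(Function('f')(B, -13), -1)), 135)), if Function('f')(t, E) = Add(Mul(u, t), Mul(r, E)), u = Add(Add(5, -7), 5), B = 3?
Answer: Rational(1834140, 53) ≈ 34606.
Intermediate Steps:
u = 3 (u = Add(-2, 5) = 3)
r = Rational(-2, 3) (r = Mul(-2, Rational(1, 3)) = Rational(-2, 3) ≈ -0.66667)
Function('f')(t, E) = Add(Mul(3, t), Mul(Rational(-2, 3), E))
Mul(220, Add(Mul(394, Pow(Function('f')(B, -13), -1)), 135)) = Mul(220, Add(Mul(394, Pow(Add(Mul(3, 3), Mul(Rational(-2, 3), -13)), -1)), 135)) = Mul(220, Add(Mul(394, Pow(Add(9, Rational(26, 3)), -1)), 135)) = Mul(220, Add(Mul(394, Pow(Rational(53, 3), -1)), 135)) = Mul(220, Add(Mul(394, Rational(3, 53)), 135)) = Mul(220, Add(Rational(1182, 53), 135)) = Mul(220, Rational(8337, 53)) = Rational(1834140, 53)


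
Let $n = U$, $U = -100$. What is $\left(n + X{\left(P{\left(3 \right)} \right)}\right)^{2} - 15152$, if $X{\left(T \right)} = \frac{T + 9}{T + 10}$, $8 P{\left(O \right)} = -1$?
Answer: $- \frac{33270391}{6241} \approx -5330.9$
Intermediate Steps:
$n = -100$
$P{\left(O \right)} = - \frac{1}{8}$ ($P{\left(O \right)} = \frac{1}{8} \left(-1\right) = - \frac{1}{8}$)
$X{\left(T \right)} = \frac{9 + T}{10 + T}$
$\left(n + X{\left(P{\left(3 \right)} \right)}\right)^{2} - 15152 = \left(-100 + \frac{9 - \frac{1}{8}}{10 - \frac{1}{8}}\right)^{2} - 15152 = \left(-100 + \frac{1}{\frac{79}{8}} \cdot \frac{71}{8}\right)^{2} - 15152 = \left(-100 + \frac{8}{79} \cdot \frac{71}{8}\right)^{2} - 15152 = \left(-100 + \frac{71}{79}\right)^{2} - 15152 = \left(- \frac{7829}{79}\right)^{2} - 15152 = \frac{61293241}{6241} - 15152 = - \frac{33270391}{6241}$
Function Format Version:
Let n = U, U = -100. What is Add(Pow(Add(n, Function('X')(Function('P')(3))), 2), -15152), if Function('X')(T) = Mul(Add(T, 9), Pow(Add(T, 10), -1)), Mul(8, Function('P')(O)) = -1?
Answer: Rational(-33270391, 6241) ≈ -5330.9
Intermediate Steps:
n = -100
Function('P')(O) = Rational(-1, 8) (Function('P')(O) = Mul(Rational(1, 8), -1) = Rational(-1, 8))
Function('X')(T) = Mul(Pow(Add(10, T), -1), Add(9, T)) (Function('X')(T) = Mul(Add(9, T), Pow(Add(10, T), -1)) = Mul(Pow(Add(10, T), -1), Add(9, T)))
Add(Pow(Add(n, Function('X')(Function('P')(3))), 2), -15152) = Add(Pow(Add(-100, Mul(Pow(Add(10, Rational(-1, 8)), -1), Add(9, Rational(-1, 8)))), 2), -15152) = Add(Pow(Add(-100, Mul(Pow(Rational(79, 8), -1), Rational(71, 8))), 2), -15152) = Add(Pow(Add(-100, Mul(Rational(8, 79), Rational(71, 8))), 2), -15152) = Add(Pow(Add(-100, Rational(71, 79)), 2), -15152) = Add(Pow(Rational(-7829, 79), 2), -15152) = Add(Rational(61293241, 6241), -15152) = Rational(-33270391, 6241)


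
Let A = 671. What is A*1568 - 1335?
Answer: 1050793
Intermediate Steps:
A*1568 - 1335 = 671*1568 - 1335 = 1052128 - 1335 = 1050793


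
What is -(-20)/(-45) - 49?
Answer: -445/9 ≈ -49.444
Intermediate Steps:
-(-20)/(-45) - 49 = -(-20)*(-1)/45 - 49 = -20*1/45 - 49 = -4/9 - 49 = -445/9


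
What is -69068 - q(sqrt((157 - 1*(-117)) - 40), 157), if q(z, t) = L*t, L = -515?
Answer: 11787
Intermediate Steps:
q(z, t) = -515*t
-69068 - q(sqrt((157 - 1*(-117)) - 40), 157) = -69068 - (-515)*157 = -69068 - 1*(-80855) = -69068 + 80855 = 11787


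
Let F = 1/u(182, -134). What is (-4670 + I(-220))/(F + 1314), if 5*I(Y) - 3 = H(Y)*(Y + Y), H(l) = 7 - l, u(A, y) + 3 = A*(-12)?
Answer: -269497449/14368585 ≈ -18.756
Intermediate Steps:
u(A, y) = -3 - 12*A (u(A, y) = -3 + A*(-12) = -3 - 12*A)
I(Y) = 3/5 + 2*Y*(7 - Y)/5 (I(Y) = 3/5 + ((7 - Y)*(Y + Y))/5 = 3/5 + ((7 - Y)*(2*Y))/5 = 3/5 + (2*Y*(7 - Y))/5 = 3/5 + 2*Y*(7 - Y)/5)
F = -1/2187 (F = 1/(-3 - 12*182) = 1/(-3 - 2184) = 1/(-2187) = -1/2187 ≈ -0.00045725)
(-4670 + I(-220))/(F + 1314) = (-4670 + (3/5 - 2/5*(-220)*(-7 - 220)))/(-1/2187 + 1314) = (-4670 + (3/5 - 2/5*(-220)*(-227)))/(2873717/2187) = (-4670 + (3/5 - 19976))*(2187/2873717) = (-4670 - 99877/5)*(2187/2873717) = -123227/5*2187/2873717 = -269497449/14368585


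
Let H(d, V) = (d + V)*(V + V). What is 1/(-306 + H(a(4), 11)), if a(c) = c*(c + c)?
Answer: 1/640 ≈ 0.0015625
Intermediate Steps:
a(c) = 2*c**2 (a(c) = c*(2*c) = 2*c**2)
H(d, V) = 2*V*(V + d) (H(d, V) = (V + d)*(2*V) = 2*V*(V + d))
1/(-306 + H(a(4), 11)) = 1/(-306 + 2*11*(11 + 2*4**2)) = 1/(-306 + 2*11*(11 + 2*16)) = 1/(-306 + 2*11*(11 + 32)) = 1/(-306 + 2*11*43) = 1/(-306 + 946) = 1/640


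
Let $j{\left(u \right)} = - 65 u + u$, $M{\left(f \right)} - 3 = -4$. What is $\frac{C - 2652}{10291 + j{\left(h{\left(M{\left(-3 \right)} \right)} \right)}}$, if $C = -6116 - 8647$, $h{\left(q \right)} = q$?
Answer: $- \frac{3483}{2071} \approx -1.6818$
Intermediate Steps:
$M{\left(f \right)} = -1$ ($M{\left(f \right)} = 3 - 4 = -1$)
$C = -14763$ ($C = -6116 - 8647 = -14763$)
$j{\left(u \right)} = - 64 u$
$\frac{C - 2652}{10291 + j{\left(h{\left(M{\left(-3 \right)} \right)} \right)}} = \frac{-14763 - 2652}{10291 - -64} = - \frac{17415}{10291 + 64} = - \frac{17415}{10355} = \left(-17415\right) \frac{1}{10355} = - \frac{3483}{2071}$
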